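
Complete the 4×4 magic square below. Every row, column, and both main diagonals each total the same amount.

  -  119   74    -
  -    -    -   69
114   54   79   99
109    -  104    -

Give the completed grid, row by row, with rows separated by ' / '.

Row 3 is already complete: 114 + 54 + 79 + 99 = 346, so that is the magic constant.
The remaining cell in column 3 is (2,3) = 346 − 257 = 89.
Anti-diagonal: 89 + 54 + 109 + ? = 346, so (1,4) = 94.
Using row 1: 119 + 74 + 94 + ? → (1,1) = 346 − 287 = 59.
Column 1: 59 + 114 + 109 + ? = 346, so (2,1) = 64.
From column 4, 346 − (94 + 69 + 99) gives (4,4) = 84.
Main diagonal: 59 + 79 + 84 + ? = 346, so (2,2) = 124.
Using row 4: 109 + 104 + 84 + ? → (4,2) = 346 − 297 = 49.

59 119 74 94 / 64 124 89 69 / 114 54 79 99 / 109 49 104 84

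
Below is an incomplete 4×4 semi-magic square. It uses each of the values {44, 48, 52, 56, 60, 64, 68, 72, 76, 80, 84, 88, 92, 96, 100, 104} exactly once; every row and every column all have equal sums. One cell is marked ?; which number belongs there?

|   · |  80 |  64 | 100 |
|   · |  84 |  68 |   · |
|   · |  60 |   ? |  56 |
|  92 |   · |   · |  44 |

The 16 entries sum to 1184, so each line sums to 1184/4 = 296.
Row 1 needs 296; the known cells sum to 244, so (1,1) = 52.
The remaining cell in column 2 is (4,2) = 296 − 224 = 72.
Column 4: 100 + 56 + 44 + ? = 296, so (2,4) = 96.
Row 2 needs 296; the known cells sum to 248, so (2,1) = 48.
Row 4 needs 296; the known cells sum to 208, so (4,3) = 88.
Using column 1: 52 + 48 + 92 + ? → (3,1) = 296 − 192 = 104.
From column 3, 296 − (64 + 68 + 88) gives (3,3) = 76.

76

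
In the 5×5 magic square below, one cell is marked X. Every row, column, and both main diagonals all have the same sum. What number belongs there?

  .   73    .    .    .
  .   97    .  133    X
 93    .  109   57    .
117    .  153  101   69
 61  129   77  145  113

Row 5 is complete and sums to 525; that is the magic constant.
Using row 4: 117 + 153 + 101 + 69 + ? → (4,2) = 525 − 440 = 85.
Using column 2: 73 + 97 + 85 + 129 + ? → (3,2) = 525 − 384 = 141.
Column 4 needs 525; the known cells sum to 436, so (1,4) = 89.
From main diagonal, 525 − (97 + 109 + 101 + 113) gives (1,1) = 105.
Anti-diagonal must total 525; the given cells sum to 388, so (1,5) = 137.
Using row 1: 105 + 73 + 89 + 137 + ? → (1,3) = 525 − 404 = 121.
Row 3: 93 + 141 + 109 + 57 + ? = 525, so (3,5) = 125.
Column 1: 105 + 93 + 117 + 61 + ? = 525, so (2,1) = 149.
Column 3 must total 525; the given cells sum to 460, so (2,3) = 65.
Column 5 needs 525; the known cells sum to 444, so (2,5) = 81.

81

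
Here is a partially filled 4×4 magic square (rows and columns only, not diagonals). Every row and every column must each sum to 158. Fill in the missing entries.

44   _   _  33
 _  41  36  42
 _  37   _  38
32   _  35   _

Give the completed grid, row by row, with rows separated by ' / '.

44 34 47 33 / 39 41 36 42 / 43 37 40 38 / 32 46 35 45

The remaining cell in row 2 is (2,1) = 158 − 119 = 39.
Column 1 must total 158; the given cells sum to 115, so (3,1) = 43.
Column 4 must total 158; the given cells sum to 113, so (4,4) = 45.
From row 3, 158 − (43 + 37 + 38) gives (3,3) = 40.
Using row 4: 32 + 35 + 45 + ? → (4,2) = 158 − 112 = 46.
The remaining cell in column 2 is (1,2) = 158 − 124 = 34.
The remaining cell in column 3 is (1,3) = 158 − 111 = 47.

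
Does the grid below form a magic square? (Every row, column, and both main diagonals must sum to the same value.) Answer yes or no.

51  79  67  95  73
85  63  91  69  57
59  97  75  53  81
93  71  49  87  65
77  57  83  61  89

Row 1: 51 + 79 + 67 + 95 + 73 = 365.
Row 2: 85 + 63 + 91 + 69 + 57 = 365.
Row 3: 59 + 97 + 75 + 53 + 81 = 365.
Row 4: 93 + 71 + 49 + 87 + 65 = 365.
Row 5: 77 + 57 + 83 + 61 + 89 = 367.
Column 1: 51 + 85 + 59 + 93 + 77 = 365.
Column 2: 79 + 63 + 97 + 71 + 57 = 367.
Column 3: 67 + 91 + 75 + 49 + 83 = 365.
Column 4: 95 + 69 + 53 + 87 + 61 = 365.
Column 5: 73 + 57 + 81 + 65 + 89 = 365.
Main diagonal: 51 + 63 + 75 + 87 + 89 = 365.
Anti-diagonal: 73 + 69 + 75 + 71 + 77 = 365.

No — main diagonal sums to 365 but row 5 sums to 367.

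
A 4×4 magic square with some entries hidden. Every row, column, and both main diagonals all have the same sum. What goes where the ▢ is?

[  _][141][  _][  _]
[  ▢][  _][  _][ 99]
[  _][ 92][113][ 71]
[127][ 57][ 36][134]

106

Row 4 is complete and sums to 354; that is the magic constant.
Using row 3: 92 + 113 + 71 + ? → (3,1) = 354 − 276 = 78.
Column 2 must total 354; the given cells sum to 290, so (2,2) = 64.
Column 4: 99 + 71 + 134 + ? = 354, so (1,4) = 50.
Using main diagonal: 64 + 113 + 134 + ? → (1,1) = 354 − 311 = 43.
Anti-diagonal must total 354; the given cells sum to 269, so (2,3) = 85.
The remaining cell in row 1 is (1,3) = 354 − 234 = 120.
Row 2 needs 354; the known cells sum to 248, so (2,1) = 106.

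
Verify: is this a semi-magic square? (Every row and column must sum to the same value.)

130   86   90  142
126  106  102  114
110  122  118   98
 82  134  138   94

Yes

Row 1: 130 + 86 + 90 + 142 = 448.
Row 2: 126 + 106 + 102 + 114 = 448.
Row 3: 110 + 122 + 118 + 98 = 448.
Row 4: 82 + 134 + 138 + 94 = 448.
Column 1: 130 + 126 + 110 + 82 = 448.
Column 2: 86 + 106 + 122 + 134 = 448.
Column 3: 90 + 102 + 118 + 138 = 448.
Column 4: 142 + 114 + 98 + 94 = 448.
All lines sum to 448.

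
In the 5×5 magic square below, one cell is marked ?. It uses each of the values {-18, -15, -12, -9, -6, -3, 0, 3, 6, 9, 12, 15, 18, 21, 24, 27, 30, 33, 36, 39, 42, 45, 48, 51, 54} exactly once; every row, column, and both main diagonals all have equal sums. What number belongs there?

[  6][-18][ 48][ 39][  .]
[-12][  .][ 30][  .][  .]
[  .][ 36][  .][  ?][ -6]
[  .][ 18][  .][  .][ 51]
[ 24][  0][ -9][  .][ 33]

3

The 25 entries sum to 450, so each line sums to 450/5 = 90.
Row 1 needs 90; the known cells sum to 75, so (1,5) = 15.
Row 5 must total 90; the given cells sum to 48, so (5,4) = 42.
Using column 2: -18 + 36 + 18 + 0 + ? → (2,2) = 90 − 36 = 54.
Column 5 needs 90; the known cells sum to 93, so (2,5) = -3.
The remaining cell in row 2 is (2,4) = 90 − 69 = 21.
Using anti-diagonal: 15 + 21 + 18 + 24 + ? → (3,3) = 90 − 78 = 12.
Column 3 must total 90; the given cells sum to 81, so (4,3) = 9.
Main diagonal needs 90; the known cells sum to 105, so (4,4) = -15.
Row 4 must total 90; the given cells sum to 63, so (4,1) = 27.
Column 1 must total 90; the given cells sum to 45, so (3,1) = 45.
Column 4 must total 90; the given cells sum to 87, so (3,4) = 3.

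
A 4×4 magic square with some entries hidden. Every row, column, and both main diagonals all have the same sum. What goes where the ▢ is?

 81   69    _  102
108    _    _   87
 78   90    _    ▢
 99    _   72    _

Column 1 is complete and sums to 366; that is the magic constant.
The remaining cell in row 1 is (1,3) = 366 − 252 = 114.
Anti-diagonal: 102 + 90 + 99 + ? = 366, so (2,3) = 75.
Row 2 must total 366; the given cells sum to 270, so (2,2) = 96.
From column 2, 366 − (69 + 96 + 90) gives (4,2) = 111.
Using column 3: 114 + 75 + 72 + ? → (3,3) = 366 − 261 = 105.
Main diagonal: 81 + 96 + 105 + ? = 366, so (4,4) = 84.
Row 3 needs 366; the known cells sum to 273, so (3,4) = 93.

93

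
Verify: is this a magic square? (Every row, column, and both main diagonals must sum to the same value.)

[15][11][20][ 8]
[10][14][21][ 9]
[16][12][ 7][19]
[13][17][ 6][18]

Yes

Row 1: 15 + 11 + 20 + 8 = 54.
Row 2: 10 + 14 + 21 + 9 = 54.
Row 3: 16 + 12 + 7 + 19 = 54.
Row 4: 13 + 17 + 6 + 18 = 54.
Column 1: 15 + 10 + 16 + 13 = 54.
Column 2: 11 + 14 + 12 + 17 = 54.
Column 3: 20 + 21 + 7 + 6 = 54.
Column 4: 8 + 9 + 19 + 18 = 54.
Main diagonal: 15 + 14 + 7 + 18 = 54.
Anti-diagonal: 8 + 21 + 12 + 13 = 54.
All lines sum to 54.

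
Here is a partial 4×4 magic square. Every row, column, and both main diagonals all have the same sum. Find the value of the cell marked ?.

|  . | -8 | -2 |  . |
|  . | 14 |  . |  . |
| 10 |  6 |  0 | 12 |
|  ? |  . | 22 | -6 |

-4

Row 3 is complete and sums to 28; that is the magic constant.
Column 2 needs 28; the known cells sum to 12, so (4,2) = 16.
From column 3, 28 − (-2 + 0 + 22) gives (2,3) = 8.
Main diagonal needs 28; the known cells sum to 8, so (1,1) = 20.
The remaining cell in row 1 is (1,4) = 28 − 10 = 18.
From row 4, 28 − (16 + 22 + (-6)) gives (4,1) = -4.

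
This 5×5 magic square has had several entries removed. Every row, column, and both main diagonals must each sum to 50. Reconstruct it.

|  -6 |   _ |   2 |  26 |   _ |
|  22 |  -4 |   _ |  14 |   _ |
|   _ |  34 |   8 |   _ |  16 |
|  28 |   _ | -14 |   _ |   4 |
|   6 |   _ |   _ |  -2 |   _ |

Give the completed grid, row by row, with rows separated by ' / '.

-6 18 2 26 10 / 22 -4 30 14 -12 / 0 34 8 -8 16 / 28 12 -14 20 4 / 6 -10 24 -2 32

Column 1 must total 50; the given cells sum to 50, so (3,1) = 0.
The remaining cell in row 3 is (3,4) = 50 − 58 = -8.
Column 4 needs 50; the known cells sum to 30, so (4,4) = 20.
Main diagonal: -6 + (-4) + 8 + 20 + ? = 50, so (5,5) = 32.
Row 4 needs 50; the known cells sum to 38, so (4,2) = 12.
Anti-diagonal needs 50; the known cells sum to 40, so (1,5) = 10.
Row 1: -6 + 2 + 26 + 10 + ? = 50, so (1,2) = 18.
Column 2 needs 50; the known cells sum to 60, so (5,2) = -10.
Column 5: 10 + 16 + 4 + 32 + ? = 50, so (2,5) = -12.
Row 2: 22 + (-4) + 14 + (-12) + ? = 50, so (2,3) = 30.
Using row 5: 6 + (-10) + (-2) + 32 + ? → (5,3) = 50 − 26 = 24.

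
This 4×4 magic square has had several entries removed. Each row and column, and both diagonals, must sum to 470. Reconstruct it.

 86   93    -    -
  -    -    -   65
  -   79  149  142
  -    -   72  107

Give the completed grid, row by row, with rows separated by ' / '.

86 93 135 156 / 163 128 114 65 / 100 79 149 142 / 121 170 72 107

Row 3 needs 470; the known cells sum to 370, so (3,1) = 100.
Using column 4: 65 + 142 + 107 + ? → (1,4) = 470 − 314 = 156.
Main diagonal needs 470; the known cells sum to 342, so (2,2) = 128.
Using row 1: 86 + 93 + 156 + ? → (1,3) = 470 − 335 = 135.
Column 2 must total 470; the given cells sum to 300, so (4,2) = 170.
Column 3: 135 + 149 + 72 + ? = 470, so (2,3) = 114.
From anti-diagonal, 470 − (156 + 114 + 79) gives (4,1) = 121.
Row 2: 128 + 114 + 65 + ? = 470, so (2,1) = 163.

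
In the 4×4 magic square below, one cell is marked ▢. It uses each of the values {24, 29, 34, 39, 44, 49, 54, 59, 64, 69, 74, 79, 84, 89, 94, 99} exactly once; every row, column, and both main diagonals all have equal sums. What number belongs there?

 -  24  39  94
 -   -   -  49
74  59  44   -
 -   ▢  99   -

84

The 16 entries sum to 984, so each line sums to 984/4 = 246.
Using row 1: 24 + 39 + 94 + ? → (1,1) = 246 − 157 = 89.
From row 3, 246 − (74 + 59 + 44) gives (3,4) = 69.
From column 3, 246 − (39 + 44 + 99) gives (2,3) = 64.
Column 4 needs 246; the known cells sum to 212, so (4,4) = 34.
The remaining cell in main diagonal is (2,2) = 246 − 167 = 79.
Anti-diagonal must total 246; the given cells sum to 217, so (4,1) = 29.
Row 2 must total 246; the given cells sum to 192, so (2,1) = 54.
The remaining cell in row 4 is (4,2) = 246 − 162 = 84.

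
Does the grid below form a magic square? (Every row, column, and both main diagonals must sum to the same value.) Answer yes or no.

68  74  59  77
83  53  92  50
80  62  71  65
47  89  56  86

Row 1: 68 + 74 + 59 + 77 = 278.
Row 2: 83 + 53 + 92 + 50 = 278.
Row 3: 80 + 62 + 71 + 65 = 278.
Row 4: 47 + 89 + 56 + 86 = 278.
Column 1: 68 + 83 + 80 + 47 = 278.
Column 2: 74 + 53 + 62 + 89 = 278.
Column 3: 59 + 92 + 71 + 56 = 278.
Column 4: 77 + 50 + 65 + 86 = 278.
Main diagonal: 68 + 53 + 71 + 86 = 278.
Anti-diagonal: 77 + 92 + 62 + 47 = 278.
All lines sum to 278.

Yes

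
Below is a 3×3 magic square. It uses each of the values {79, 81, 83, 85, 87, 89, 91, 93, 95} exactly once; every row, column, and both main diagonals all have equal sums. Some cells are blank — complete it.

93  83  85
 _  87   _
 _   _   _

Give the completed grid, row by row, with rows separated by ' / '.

93 83 85 / 79 87 95 / 89 91 81

The 9 entries sum to 783, so each line sums to 783/3 = 261.
Using column 2: 83 + 87 + ? → (3,2) = 261 − 170 = 91.
Main diagonal needs 261; the known cells sum to 180, so (3,3) = 81.
The remaining cell in anti-diagonal is (3,1) = 261 − 172 = 89.
Column 1 must total 261; the given cells sum to 182, so (2,1) = 79.
Column 3 needs 261; the known cells sum to 166, so (2,3) = 95.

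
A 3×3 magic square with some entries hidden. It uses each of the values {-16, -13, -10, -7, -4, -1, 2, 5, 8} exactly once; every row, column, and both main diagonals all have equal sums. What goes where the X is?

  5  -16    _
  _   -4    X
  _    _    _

2

The 9 entries sum to -36, so each line sums to -36/3 = -12.
Row 1: 5 + (-16) + ? = -12, so (1,3) = -1.
The remaining cell in column 2 is (3,2) = -12 − (-20) = 8.
Using main diagonal: 5 + (-4) + ? → (3,3) = -12 − 1 = -13.
The remaining cell in anti-diagonal is (3,1) = -12 − (-5) = -7.
The remaining cell in column 1 is (2,1) = -12 − (-2) = -10.
The remaining cell in column 3 is (2,3) = -12 − (-14) = 2.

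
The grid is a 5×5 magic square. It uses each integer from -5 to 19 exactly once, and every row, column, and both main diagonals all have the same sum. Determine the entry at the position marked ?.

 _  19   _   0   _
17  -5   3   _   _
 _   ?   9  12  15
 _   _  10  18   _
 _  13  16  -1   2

The entries are -5 through 19, which sum to 175, so each line sums to 175/5 = 35.
From row 5, 35 − (13 + 16 + (-1) + 2) gives (5,1) = 5.
From column 3, 35 − (3 + 9 + 10 + 16) gives (1,3) = -3.
The remaining cell in column 4 is (2,4) = 35 − 29 = 6.
From main diagonal, 35 − (-5 + 9 + 18 + 2) gives (1,1) = 11.
From row 1, 35 − (11 + 19 + (-3) + 0) gives (1,5) = 8.
Row 2 needs 35; the known cells sum to 21, so (2,5) = 14.
Column 5 needs 35; the known cells sum to 39, so (4,5) = -4.
Using anti-diagonal: 8 + 6 + 9 + 5 + ? → (4,2) = 35 − 28 = 7.
Row 4 must total 35; the given cells sum to 31, so (4,1) = 4.
Column 1 needs 35; the known cells sum to 37, so (3,1) = -2.
Column 2: 19 + (-5) + 7 + 13 + ? = 35, so (3,2) = 1.

1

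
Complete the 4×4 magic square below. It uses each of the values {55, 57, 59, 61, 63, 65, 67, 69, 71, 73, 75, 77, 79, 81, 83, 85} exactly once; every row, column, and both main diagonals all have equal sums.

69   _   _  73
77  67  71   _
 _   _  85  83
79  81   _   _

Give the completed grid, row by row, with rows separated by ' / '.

The 16 entries sum to 1120, so each line sums to 1120/4 = 280.
Using row 2: 77 + 67 + 71 + ? → (2,4) = 280 − 215 = 65.
Column 1: 69 + 77 + 79 + ? = 280, so (3,1) = 55.
The remaining cell in column 4 is (4,4) = 280 − 221 = 59.
From anti-diagonal, 280 − (73 + 71 + 79) gives (3,2) = 57.
The remaining cell in row 4 is (4,3) = 280 − 219 = 61.
Column 2 must total 280; the given cells sum to 205, so (1,2) = 75.
Column 3 needs 280; the known cells sum to 217, so (1,3) = 63.

69 75 63 73 / 77 67 71 65 / 55 57 85 83 / 79 81 61 59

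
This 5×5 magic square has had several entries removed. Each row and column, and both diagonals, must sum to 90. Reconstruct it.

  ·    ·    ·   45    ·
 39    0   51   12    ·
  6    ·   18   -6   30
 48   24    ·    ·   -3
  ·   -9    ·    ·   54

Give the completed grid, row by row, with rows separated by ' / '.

-18 33 9 45 21 / 39 0 51 12 -12 / 6 42 18 -6 30 / 48 24 -15 36 -3 / 15 -9 27 3 54

From row 2, 90 − (39 + 0 + 51 + 12) gives (2,5) = -12.
The remaining cell in row 3 is (3,2) = 90 − 48 = 42.
Column 2 needs 90; the known cells sum to 57, so (1,2) = 33.
Using column 5: -12 + 30 + (-3) + 54 + ? → (1,5) = 90 − 69 = 21.
Using anti-diagonal: 21 + 12 + 18 + 24 + ? → (5,1) = 90 − 75 = 15.
From column 1, 90 − (39 + 6 + 48 + 15) gives (1,1) = -18.
Main diagonal: -18 + 0 + 18 + 54 + ? = 90, so (4,4) = 36.
Using row 1: -18 + 33 + 45 + 21 + ? → (1,3) = 90 − 81 = 9.
Row 4 needs 90; the known cells sum to 105, so (4,3) = -15.
The remaining cell in column 3 is (5,3) = 90 − 63 = 27.
The remaining cell in column 4 is (5,4) = 90 − 87 = 3.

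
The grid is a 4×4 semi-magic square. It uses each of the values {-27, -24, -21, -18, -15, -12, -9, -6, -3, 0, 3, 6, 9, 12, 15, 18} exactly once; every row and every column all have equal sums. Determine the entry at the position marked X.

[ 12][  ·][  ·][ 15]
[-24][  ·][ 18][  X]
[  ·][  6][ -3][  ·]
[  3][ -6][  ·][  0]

-21

The 16 entries sum to -72, so each line sums to -72/4 = -18.
From row 4, -18 − (3 + (-6) + 0) gives (4,3) = -15.
Column 1 needs -18; the known cells sum to -9, so (3,1) = -9.
Column 3 needs -18; the known cells sum to 0, so (1,3) = -18.
Row 1 must total -18; the given cells sum to 9, so (1,2) = -27.
Row 3 must total -18; the given cells sum to -6, so (3,4) = -12.
Column 2 needs -18; the known cells sum to -27, so (2,2) = 9.
The remaining cell in column 4 is (2,4) = -18 − 3 = -21.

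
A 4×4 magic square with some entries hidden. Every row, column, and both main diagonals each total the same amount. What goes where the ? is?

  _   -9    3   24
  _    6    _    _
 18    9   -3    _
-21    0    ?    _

Column 2 is complete and sums to 6; that is the magic constant.
From row 1, 6 − (-9 + 3 + 24) gives (1,1) = -12.
Row 3 must total 6; the given cells sum to 24, so (3,4) = -18.
Column 1 must total 6; the given cells sum to -15, so (2,1) = 21.
Main diagonal: -12 + 6 + (-3) + ? = 6, so (4,4) = 15.
Anti-diagonal: 24 + 9 + (-21) + ? = 6, so (2,3) = -6.
The remaining cell in row 2 is (2,4) = 6 − 21 = -15.
Row 4 must total 6; the given cells sum to -6, so (4,3) = 12.

12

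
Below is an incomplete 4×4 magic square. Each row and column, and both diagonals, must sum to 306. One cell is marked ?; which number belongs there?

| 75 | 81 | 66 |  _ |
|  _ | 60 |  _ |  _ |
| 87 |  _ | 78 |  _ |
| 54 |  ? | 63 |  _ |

The remaining cell in row 1 is (1,4) = 306 − 222 = 84.
From column 1, 306 − (75 + 87 + 54) gives (2,1) = 90.
Using column 3: 66 + 78 + 63 + ? → (2,3) = 306 − 207 = 99.
Main diagonal must total 306; the given cells sum to 213, so (4,4) = 93.
Anti-diagonal must total 306; the given cells sum to 237, so (3,2) = 69.
Using row 2: 90 + 60 + 99 + ? → (2,4) = 306 − 249 = 57.
Row 3 must total 306; the given cells sum to 234, so (3,4) = 72.
From row 4, 306 − (54 + 63 + 93) gives (4,2) = 96.

96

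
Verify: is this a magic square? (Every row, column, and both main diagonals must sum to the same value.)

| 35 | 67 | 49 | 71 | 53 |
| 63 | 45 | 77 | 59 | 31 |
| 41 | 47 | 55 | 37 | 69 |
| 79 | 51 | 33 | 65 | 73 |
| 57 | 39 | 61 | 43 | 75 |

No — main diagonal sums to 275 but column 2 sums to 249.

Row 1: 35 + 67 + 49 + 71 + 53 = 275.
Row 2: 63 + 45 + 77 + 59 + 31 = 275.
Row 3: 41 + 47 + 55 + 37 + 69 = 249.
Row 4: 79 + 51 + 33 + 65 + 73 = 301.
Row 5: 57 + 39 + 61 + 43 + 75 = 275.
Column 1: 35 + 63 + 41 + 79 + 57 = 275.
Column 2: 67 + 45 + 47 + 51 + 39 = 249.
Column 3: 49 + 77 + 55 + 33 + 61 = 275.
Column 4: 71 + 59 + 37 + 65 + 43 = 275.
Column 5: 53 + 31 + 69 + 73 + 75 = 301.
Main diagonal: 35 + 45 + 55 + 65 + 75 = 275.
Anti-diagonal: 53 + 59 + 55 + 51 + 57 = 275.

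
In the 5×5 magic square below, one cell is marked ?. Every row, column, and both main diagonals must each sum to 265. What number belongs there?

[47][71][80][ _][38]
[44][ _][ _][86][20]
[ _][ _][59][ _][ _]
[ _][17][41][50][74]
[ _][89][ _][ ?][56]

32

Using row 1: 47 + 71 + 80 + 38 + ? → (1,4) = 265 − 236 = 29.
Row 4 needs 265; the known cells sum to 182, so (4,1) = 83.
Column 5 must total 265; the given cells sum to 188, so (3,5) = 77.
Main diagonal: 47 + 59 + 50 + 56 + ? = 265, so (2,2) = 53.
Using anti-diagonal: 38 + 86 + 59 + 17 + ? → (5,1) = 265 − 200 = 65.
Row 2 must total 265; the given cells sum to 203, so (2,3) = 62.
Column 1 must total 265; the given cells sum to 239, so (3,1) = 26.
Column 2 must total 265; the given cells sum to 230, so (3,2) = 35.
Using column 3: 80 + 62 + 59 + 41 + ? → (5,3) = 265 − 242 = 23.
Using row 3: 26 + 35 + 59 + 77 + ? → (3,4) = 265 − 197 = 68.
The remaining cell in row 5 is (5,4) = 265 − 233 = 32.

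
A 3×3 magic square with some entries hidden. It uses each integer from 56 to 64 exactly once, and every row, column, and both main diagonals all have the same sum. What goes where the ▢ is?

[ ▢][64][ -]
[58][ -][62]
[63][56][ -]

59

The entries are 56 through 64, which sum to 540, so each line sums to 540/3 = 180.
Row 2 needs 180; the known cells sum to 120, so (2,2) = 60.
Row 3 must total 180; the given cells sum to 119, so (3,3) = 61.
Using column 1: 58 + 63 + ? → (1,1) = 180 − 121 = 59.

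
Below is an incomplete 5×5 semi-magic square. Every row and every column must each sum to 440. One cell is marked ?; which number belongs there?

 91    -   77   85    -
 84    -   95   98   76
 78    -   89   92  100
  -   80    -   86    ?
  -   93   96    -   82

From row 2, 440 − (84 + 95 + 98 + 76) gives (2,2) = 87.
The remaining cell in row 3 is (3,2) = 440 − 359 = 81.
Column 2 must total 440; the given cells sum to 341, so (1,2) = 99.
From column 3, 440 − (77 + 95 + 89 + 96) gives (4,3) = 83.
Column 4 must total 440; the given cells sum to 361, so (5,4) = 79.
The remaining cell in row 1 is (1,5) = 440 − 352 = 88.
The remaining cell in row 5 is (5,1) = 440 − 350 = 90.
From column 1, 440 − (91 + 84 + 78 + 90) gives (4,1) = 97.
Column 5: 88 + 76 + 100 + 82 + ? = 440, so (4,5) = 94.

94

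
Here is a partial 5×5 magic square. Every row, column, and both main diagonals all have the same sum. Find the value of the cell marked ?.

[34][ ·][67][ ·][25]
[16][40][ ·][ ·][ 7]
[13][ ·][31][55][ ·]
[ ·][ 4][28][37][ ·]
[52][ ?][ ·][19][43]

Main diagonal is complete and sums to 185; that is the magic constant.
From column 1, 185 − (34 + 16 + 13 + 52) gives (4,1) = 70.
From anti-diagonal, 185 − (25 + 31 + 4 + 52) gives (2,4) = 73.
From row 2, 185 − (16 + 40 + 73 + 7) gives (2,3) = 49.
The remaining cell in row 4 is (4,5) = 185 − 139 = 46.
Column 3: 67 + 49 + 31 + 28 + ? = 185, so (5,3) = 10.
Column 4 must total 185; the given cells sum to 184, so (1,4) = 1.
Column 5: 25 + 7 + 46 + 43 + ? = 185, so (3,5) = 64.
From row 1, 185 − (34 + 67 + 1 + 25) gives (1,2) = 58.
Row 3 needs 185; the known cells sum to 163, so (3,2) = 22.
Row 5 needs 185; the known cells sum to 124, so (5,2) = 61.

61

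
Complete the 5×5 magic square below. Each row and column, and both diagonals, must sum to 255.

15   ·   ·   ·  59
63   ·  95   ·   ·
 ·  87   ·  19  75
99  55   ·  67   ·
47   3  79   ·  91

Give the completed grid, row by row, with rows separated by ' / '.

Using row 5: 47 + 3 + 79 + 91 + ? → (5,4) = 255 − 220 = 35.
Column 1 needs 255; the known cells sum to 224, so (3,1) = 31.
Row 3 must total 255; the given cells sum to 212, so (3,3) = 43.
From main diagonal, 255 − (15 + 43 + 67 + 91) gives (2,2) = 39.
Anti-diagonal needs 255; the known cells sum to 204, so (2,4) = 51.
Row 2 must total 255; the given cells sum to 248, so (2,5) = 7.
Using column 2: 39 + 87 + 55 + 3 + ? → (1,2) = 255 − 184 = 71.
Column 4: 51 + 19 + 67 + 35 + ? = 255, so (1,4) = 83.
From column 5, 255 − (59 + 7 + 75 + 91) gives (4,5) = 23.
The remaining cell in row 1 is (1,3) = 255 − 228 = 27.
From row 4, 255 − (99 + 55 + 67 + 23) gives (4,3) = 11.

15 71 27 83 59 / 63 39 95 51 7 / 31 87 43 19 75 / 99 55 11 67 23 / 47 3 79 35 91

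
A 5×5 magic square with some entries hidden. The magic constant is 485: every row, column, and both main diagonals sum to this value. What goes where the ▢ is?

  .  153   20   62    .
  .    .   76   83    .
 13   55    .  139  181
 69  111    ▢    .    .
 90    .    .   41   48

The remaining cell in row 3 is (3,3) = 485 − 388 = 97.
Column 4: 62 + 83 + 139 + 41 + ? = 485, so (4,4) = 160.
From anti-diagonal, 485 − (83 + 97 + 111 + 90) gives (1,5) = 104.
Row 1: 153 + 20 + 62 + 104 + ? = 485, so (1,1) = 146.
Column 1 needs 485; the known cells sum to 318, so (2,1) = 167.
Main diagonal: 146 + 97 + 160 + 48 + ? = 485, so (2,2) = 34.
Row 2 needs 485; the known cells sum to 360, so (2,5) = 125.
The remaining cell in column 2 is (5,2) = 485 − 353 = 132.
From column 5, 485 − (104 + 125 + 181 + 48) gives (4,5) = 27.
From row 4, 485 − (69 + 111 + 160 + 27) gives (4,3) = 118.

118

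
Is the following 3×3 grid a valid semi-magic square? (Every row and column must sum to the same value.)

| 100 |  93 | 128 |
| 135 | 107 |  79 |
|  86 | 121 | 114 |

Yes

Row 1: 100 + 93 + 128 = 321.
Row 2: 135 + 107 + 79 = 321.
Row 3: 86 + 121 + 114 = 321.
Column 1: 100 + 135 + 86 = 321.
Column 2: 93 + 107 + 121 = 321.
Column 3: 128 + 79 + 114 = 321.
All lines sum to 321.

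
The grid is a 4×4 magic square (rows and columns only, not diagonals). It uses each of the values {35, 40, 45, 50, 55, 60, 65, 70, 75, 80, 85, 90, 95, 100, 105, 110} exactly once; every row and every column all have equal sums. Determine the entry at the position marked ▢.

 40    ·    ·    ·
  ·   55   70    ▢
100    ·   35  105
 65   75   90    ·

80

The 16 entries sum to 1160, so each line sums to 1160/4 = 290.
From row 3, 290 − (100 + 35 + 105) gives (3,2) = 50.
Row 4 must total 290; the given cells sum to 230, so (4,4) = 60.
The remaining cell in column 1 is (2,1) = 290 − 205 = 85.
Column 2 needs 290; the known cells sum to 180, so (1,2) = 110.
From column 3, 290 − (70 + 35 + 90) gives (1,3) = 95.
From row 1, 290 − (40 + 110 + 95) gives (1,4) = 45.
From row 2, 290 − (85 + 55 + 70) gives (2,4) = 80.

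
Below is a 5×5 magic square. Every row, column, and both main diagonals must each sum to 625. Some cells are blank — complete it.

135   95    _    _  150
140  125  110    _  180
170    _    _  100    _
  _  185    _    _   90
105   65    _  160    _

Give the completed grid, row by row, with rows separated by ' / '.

135 95 80 165 150 / 140 125 110 70 180 / 170 155 115 100 85 / 75 185 145 130 90 / 105 65 175 160 120

Row 2 must total 625; the given cells sum to 555, so (2,4) = 70.
Column 1 needs 625; the known cells sum to 550, so (4,1) = 75.
From column 2, 625 − (95 + 125 + 185 + 65) gives (3,2) = 155.
Using anti-diagonal: 150 + 70 + 185 + 105 + ? → (3,3) = 625 − 510 = 115.
Row 3 needs 625; the known cells sum to 540, so (3,5) = 85.
Column 5 needs 625; the known cells sum to 505, so (5,5) = 120.
Using main diagonal: 135 + 125 + 115 + 120 + ? → (4,4) = 625 − 495 = 130.
Row 4 needs 625; the known cells sum to 480, so (4,3) = 145.
From row 5, 625 − (105 + 65 + 160 + 120) gives (5,3) = 175.
Column 3 must total 625; the given cells sum to 545, so (1,3) = 80.
Column 4 must total 625; the given cells sum to 460, so (1,4) = 165.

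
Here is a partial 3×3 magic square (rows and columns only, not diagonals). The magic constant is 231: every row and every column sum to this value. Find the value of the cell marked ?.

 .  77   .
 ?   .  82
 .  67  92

Using row 3: 67 + 92 + ? → (3,1) = 231 − 159 = 72.
Column 2 needs 231; the known cells sum to 144, so (2,2) = 87.
Column 3 needs 231; the known cells sum to 174, so (1,3) = 57.
Row 1: 77 + 57 + ? = 231, so (1,1) = 97.
Row 2 needs 231; the known cells sum to 169, so (2,1) = 62.

62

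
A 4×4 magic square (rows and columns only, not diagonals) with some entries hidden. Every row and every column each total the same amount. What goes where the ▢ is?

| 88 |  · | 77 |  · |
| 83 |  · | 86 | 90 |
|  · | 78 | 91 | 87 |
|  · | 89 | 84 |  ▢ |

Column 3 is complete and sums to 338; that is the magic constant.
From row 2, 338 − (83 + 86 + 90) gives (2,2) = 79.
Using row 3: 78 + 91 + 87 + ? → (3,1) = 338 − 256 = 82.
Using column 1: 88 + 83 + 82 + ? → (4,1) = 338 − 253 = 85.
Column 2 needs 338; the known cells sum to 246, so (1,2) = 92.
From row 1, 338 − (88 + 92 + 77) gives (1,4) = 81.
Using row 4: 85 + 89 + 84 + ? → (4,4) = 338 − 258 = 80.

80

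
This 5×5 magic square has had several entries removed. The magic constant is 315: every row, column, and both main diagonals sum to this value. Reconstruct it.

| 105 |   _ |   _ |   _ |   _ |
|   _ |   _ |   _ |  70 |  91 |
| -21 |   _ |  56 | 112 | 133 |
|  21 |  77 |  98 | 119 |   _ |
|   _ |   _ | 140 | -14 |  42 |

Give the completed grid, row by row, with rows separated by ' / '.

105 126 7 28 49 / 147 -7 14 70 91 / -21 35 56 112 133 / 21 77 98 119 0 / 63 84 140 -14 42

Row 3 must total 315; the given cells sum to 280, so (3,2) = 35.
From row 4, 315 − (21 + 77 + 98 + 119) gives (4,5) = 0.
Column 4 must total 315; the given cells sum to 287, so (1,4) = 28.
Column 5 needs 315; the known cells sum to 266, so (1,5) = 49.
Using main diagonal: 105 + 56 + 119 + 42 + ? → (2,2) = 315 − 322 = -7.
From anti-diagonal, 315 − (49 + 70 + 56 + 77) gives (5,1) = 63.
Row 5: 63 + 140 + (-14) + 42 + ? = 315, so (5,2) = 84.
Column 1 must total 315; the given cells sum to 168, so (2,1) = 147.
The remaining cell in column 2 is (1,2) = 315 − 189 = 126.
Row 1 must total 315; the given cells sum to 308, so (1,3) = 7.
Row 2 needs 315; the known cells sum to 301, so (2,3) = 14.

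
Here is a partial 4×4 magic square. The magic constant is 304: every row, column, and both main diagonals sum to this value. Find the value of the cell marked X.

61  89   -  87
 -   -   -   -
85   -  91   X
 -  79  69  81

The remaining cell in row 1 is (1,3) = 304 − 237 = 67.
From row 4, 304 − (79 + 69 + 81) gives (4,1) = 75.
Column 1: 61 + 85 + 75 + ? = 304, so (2,1) = 83.
Column 3 needs 304; the known cells sum to 227, so (2,3) = 77.
Main diagonal must total 304; the given cells sum to 233, so (2,2) = 71.
Anti-diagonal: 87 + 77 + 75 + ? = 304, so (3,2) = 65.
The remaining cell in row 2 is (2,4) = 304 − 231 = 73.
The remaining cell in row 3 is (3,4) = 304 − 241 = 63.

63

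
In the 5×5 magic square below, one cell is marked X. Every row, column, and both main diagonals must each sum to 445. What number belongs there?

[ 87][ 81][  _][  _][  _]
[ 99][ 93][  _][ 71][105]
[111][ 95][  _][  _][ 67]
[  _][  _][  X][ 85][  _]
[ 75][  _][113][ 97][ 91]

101

From row 2, 445 − (99 + 93 + 71 + 105) gives (2,3) = 77.
Row 5 must total 445; the given cells sum to 376, so (5,2) = 69.
Using column 1: 87 + 99 + 111 + 75 + ? → (4,1) = 445 − 372 = 73.
Column 2 must total 445; the given cells sum to 338, so (4,2) = 107.
From main diagonal, 445 − (87 + 93 + 85 + 91) gives (3,3) = 89.
Using anti-diagonal: 71 + 89 + 107 + 75 + ? → (1,5) = 445 − 342 = 103.
Row 3 needs 445; the known cells sum to 362, so (3,4) = 83.
Column 4: 71 + 83 + 85 + 97 + ? = 445, so (1,4) = 109.
Column 5 needs 445; the known cells sum to 366, so (4,5) = 79.
From row 1, 445 − (87 + 81 + 109 + 103) gives (1,3) = 65.
The remaining cell in row 4 is (4,3) = 445 − 344 = 101.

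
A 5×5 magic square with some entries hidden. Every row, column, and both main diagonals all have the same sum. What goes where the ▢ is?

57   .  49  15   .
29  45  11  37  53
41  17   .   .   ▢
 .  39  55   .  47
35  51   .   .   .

Row 2 is complete and sums to 175; that is the magic constant.
Column 1 needs 175; the known cells sum to 162, so (4,1) = 13.
Column 2: 45 + 17 + 39 + 51 + ? = 175, so (1,2) = 23.
Row 1 needs 175; the known cells sum to 144, so (1,5) = 31.
The remaining cell in row 4 is (4,4) = 175 − 154 = 21.
Using anti-diagonal: 31 + 37 + 39 + 35 + ? → (3,3) = 175 − 142 = 33.
Column 3: 49 + 11 + 33 + 55 + ? = 175, so (5,3) = 27.
From main diagonal, 175 − (57 + 45 + 33 + 21) gives (5,5) = 19.
Row 5 needs 175; the known cells sum to 132, so (5,4) = 43.
Column 4 must total 175; the given cells sum to 116, so (3,4) = 59.
From column 5, 175 − (31 + 53 + 47 + 19) gives (3,5) = 25.

25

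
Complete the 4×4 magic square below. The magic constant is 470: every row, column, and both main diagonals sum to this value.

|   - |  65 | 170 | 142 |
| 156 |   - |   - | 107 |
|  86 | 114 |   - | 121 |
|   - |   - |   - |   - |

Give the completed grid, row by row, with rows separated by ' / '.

93 65 170 142 / 156 128 79 107 / 86 114 149 121 / 135 163 72 100

Row 1 must total 470; the given cells sum to 377, so (1,1) = 93.
Using row 3: 86 + 114 + 121 + ? → (3,3) = 470 − 321 = 149.
Column 1 needs 470; the known cells sum to 335, so (4,1) = 135.
The remaining cell in column 4 is (4,4) = 470 − 370 = 100.
The remaining cell in main diagonal is (2,2) = 470 − 342 = 128.
Anti-diagonal needs 470; the known cells sum to 391, so (2,3) = 79.
Column 2 needs 470; the known cells sum to 307, so (4,2) = 163.
From column 3, 470 − (170 + 79 + 149) gives (4,3) = 72.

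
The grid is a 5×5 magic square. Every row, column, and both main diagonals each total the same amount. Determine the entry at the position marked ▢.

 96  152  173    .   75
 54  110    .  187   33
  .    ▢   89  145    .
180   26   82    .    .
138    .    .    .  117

Anti-diagonal is complete and sums to 515; that is the magic constant.
From row 1, 515 − (96 + 152 + 173 + 75) gives (1,4) = 19.
Row 2 needs 515; the known cells sum to 384, so (2,3) = 131.
Column 1 needs 515; the known cells sum to 468, so (3,1) = 47.
Column 3 must total 515; the given cells sum to 475, so (5,3) = 40.
Using main diagonal: 96 + 110 + 89 + 117 + ? → (4,4) = 515 − 412 = 103.
From row 4, 515 − (180 + 26 + 82 + 103) gives (4,5) = 124.
Column 4: 19 + 187 + 145 + 103 + ? = 515, so (5,4) = 61.
Column 5: 75 + 33 + 124 + 117 + ? = 515, so (3,5) = 166.
From row 3, 515 − (47 + 89 + 145 + 166) gives (3,2) = 68.

68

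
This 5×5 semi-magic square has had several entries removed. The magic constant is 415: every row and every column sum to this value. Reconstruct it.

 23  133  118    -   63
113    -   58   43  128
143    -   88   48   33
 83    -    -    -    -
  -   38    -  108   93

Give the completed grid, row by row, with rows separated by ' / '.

23 133 118 78 63 / 113 73 58 43 128 / 143 103 88 48 33 / 83 68 28 138 98 / 53 38 123 108 93

From row 1, 415 − (23 + 133 + 118 + 63) gives (1,4) = 78.
From row 2, 415 − (113 + 58 + 43 + 128) gives (2,2) = 73.
Row 3 needs 415; the known cells sum to 312, so (3,2) = 103.
Column 1 needs 415; the known cells sum to 362, so (5,1) = 53.
Column 2 needs 415; the known cells sum to 347, so (4,2) = 68.
Using column 4: 78 + 43 + 48 + 108 + ? → (4,4) = 415 − 277 = 138.
The remaining cell in column 5 is (4,5) = 415 − 317 = 98.
Using row 4: 83 + 68 + 138 + 98 + ? → (4,3) = 415 − 387 = 28.
Row 5: 53 + 38 + 108 + 93 + ? = 415, so (5,3) = 123.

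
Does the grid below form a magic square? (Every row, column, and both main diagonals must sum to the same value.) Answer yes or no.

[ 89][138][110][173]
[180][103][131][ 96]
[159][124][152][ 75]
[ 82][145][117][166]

Yes

Row 1: 89 + 138 + 110 + 173 = 510.
Row 2: 180 + 103 + 131 + 96 = 510.
Row 3: 159 + 124 + 152 + 75 = 510.
Row 4: 82 + 145 + 117 + 166 = 510.
Column 1: 89 + 180 + 159 + 82 = 510.
Column 2: 138 + 103 + 124 + 145 = 510.
Column 3: 110 + 131 + 152 + 117 = 510.
Column 4: 173 + 96 + 75 + 166 = 510.
Main diagonal: 89 + 103 + 152 + 166 = 510.
Anti-diagonal: 173 + 131 + 124 + 82 = 510.
All lines sum to 510.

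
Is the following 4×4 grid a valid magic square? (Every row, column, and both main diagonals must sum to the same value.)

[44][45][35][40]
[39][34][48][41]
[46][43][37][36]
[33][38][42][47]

No — anti-diagonal sums to 164 but row 4 sums to 160.

Row 1: 44 + 45 + 35 + 40 = 164.
Row 2: 39 + 34 + 48 + 41 = 162.
Row 3: 46 + 43 + 37 + 36 = 162.
Row 4: 33 + 38 + 42 + 47 = 160.
Column 1: 44 + 39 + 46 + 33 = 162.
Column 2: 45 + 34 + 43 + 38 = 160.
Column 3: 35 + 48 + 37 + 42 = 162.
Column 4: 40 + 41 + 36 + 47 = 164.
Main diagonal: 44 + 34 + 37 + 47 = 162.
Anti-diagonal: 40 + 48 + 43 + 33 = 164.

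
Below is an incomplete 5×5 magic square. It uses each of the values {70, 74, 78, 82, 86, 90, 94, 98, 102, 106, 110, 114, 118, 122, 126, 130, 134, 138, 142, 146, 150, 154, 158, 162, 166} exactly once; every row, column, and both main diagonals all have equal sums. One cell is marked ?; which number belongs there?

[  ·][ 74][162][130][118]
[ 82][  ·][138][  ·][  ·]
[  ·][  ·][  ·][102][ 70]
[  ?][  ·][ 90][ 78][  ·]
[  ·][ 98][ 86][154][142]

134

The 25 entries sum to 2950, so each line sums to 2950/5 = 590.
Row 1: 74 + 162 + 130 + 118 + ? = 590, so (1,1) = 106.
Row 5: 98 + 86 + 154 + 142 + ? = 590, so (5,1) = 110.
The remaining cell in column 3 is (3,3) = 590 − 476 = 114.
From column 4, 590 − (130 + 102 + 78 + 154) gives (2,4) = 126.
Main diagonal needs 590; the known cells sum to 440, so (2,2) = 150.
Anti-diagonal: 118 + 126 + 114 + 110 + ? = 590, so (4,2) = 122.
Row 2 must total 590; the given cells sum to 496, so (2,5) = 94.
From column 2, 590 − (74 + 150 + 122 + 98) gives (3,2) = 146.
The remaining cell in column 5 is (4,5) = 590 − 424 = 166.
Row 3 needs 590; the known cells sum to 432, so (3,1) = 158.
Row 4 needs 590; the known cells sum to 456, so (4,1) = 134.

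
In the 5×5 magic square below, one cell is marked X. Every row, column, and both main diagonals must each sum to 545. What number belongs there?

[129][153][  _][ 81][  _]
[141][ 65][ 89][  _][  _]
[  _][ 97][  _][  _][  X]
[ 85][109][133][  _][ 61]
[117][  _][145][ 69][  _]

Row 4 must total 545; the given cells sum to 388, so (4,4) = 157.
The remaining cell in column 1 is (3,1) = 545 − 472 = 73.
The remaining cell in column 2 is (5,2) = 545 − 424 = 121.
Using row 5: 117 + 121 + 145 + 69 + ? → (5,5) = 545 − 452 = 93.
Main diagonal: 129 + 65 + 157 + 93 + ? = 545, so (3,3) = 101.
Column 3: 89 + 101 + 133 + 145 + ? = 545, so (1,3) = 77.
Row 1 needs 545; the known cells sum to 440, so (1,5) = 105.
From anti-diagonal, 545 − (105 + 101 + 109 + 117) gives (2,4) = 113.
Row 2: 141 + 65 + 89 + 113 + ? = 545, so (2,5) = 137.
From column 4, 545 − (81 + 113 + 157 + 69) gives (3,4) = 125.
Column 5 must total 545; the given cells sum to 396, so (3,5) = 149.

149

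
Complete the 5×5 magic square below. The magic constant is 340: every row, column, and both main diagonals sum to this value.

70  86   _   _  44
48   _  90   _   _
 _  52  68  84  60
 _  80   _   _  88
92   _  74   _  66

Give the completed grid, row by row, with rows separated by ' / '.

From row 3, 340 − (52 + 68 + 84 + 60) gives (3,1) = 76.
Column 1: 70 + 48 + 76 + 92 + ? = 340, so (4,1) = 54.
The remaining cell in column 5 is (2,5) = 340 − 258 = 82.
From anti-diagonal, 340 − (44 + 68 + 80 + 92) gives (2,4) = 56.
The remaining cell in row 2 is (2,2) = 340 − 276 = 64.
Using column 2: 86 + 64 + 52 + 80 + ? → (5,2) = 340 − 282 = 58.
From main diagonal, 340 − (70 + 64 + 68 + 66) gives (4,4) = 72.
Using row 4: 54 + 80 + 72 + 88 + ? → (4,3) = 340 − 294 = 46.
Row 5 must total 340; the given cells sum to 290, so (5,4) = 50.
The remaining cell in column 3 is (1,3) = 340 − 278 = 62.
Column 4 needs 340; the known cells sum to 262, so (1,4) = 78.

70 86 62 78 44 / 48 64 90 56 82 / 76 52 68 84 60 / 54 80 46 72 88 / 92 58 74 50 66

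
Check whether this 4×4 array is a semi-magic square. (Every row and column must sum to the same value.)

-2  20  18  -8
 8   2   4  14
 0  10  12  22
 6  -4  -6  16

Row 1: -2 + 20 + 18 + (-8) = 28.
Row 2: 8 + 2 + 4 + 14 = 28.
Row 3: 0 + 10 + 12 + 22 = 44.
Row 4: 6 + (-4) + (-6) + 16 = 12.
Column 1: -2 + 8 + 0 + 6 = 12.
Column 2: 20 + 2 + 10 + (-4) = 28.
Column 3: 18 + 4 + 12 + (-6) = 28.
Column 4: -8 + 14 + 22 + 16 = 44.

No — column 1 sums to 12 but column 3 sums to 28.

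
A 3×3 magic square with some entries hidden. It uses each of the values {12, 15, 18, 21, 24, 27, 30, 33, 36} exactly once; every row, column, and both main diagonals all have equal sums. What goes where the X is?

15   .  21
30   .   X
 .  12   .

The 9 entries sum to 216, so each line sums to 216/3 = 72.
The remaining cell in row 1 is (1,2) = 72 − 36 = 36.
Using column 1: 15 + 30 + ? → (3,1) = 72 − 45 = 27.
Column 2: 36 + 12 + ? = 72, so (2,2) = 24.
Main diagonal must total 72; the given cells sum to 39, so (3,3) = 33.
Row 2: 30 + 24 + ? = 72, so (2,3) = 18.

18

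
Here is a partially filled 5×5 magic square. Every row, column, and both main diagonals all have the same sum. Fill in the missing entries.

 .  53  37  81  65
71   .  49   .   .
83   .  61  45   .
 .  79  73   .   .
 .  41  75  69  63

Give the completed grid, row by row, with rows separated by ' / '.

59 53 37 81 65 / 71 55 49 43 77 / 83 67 61 45 39 / 35 79 73 57 51 / 47 41 75 69 63

Column 3 is already complete: 37 + 49 + 61 + 73 + 75 = 295, so that is the magic constant.
Row 1 needs 295; the known cells sum to 236, so (1,1) = 59.
From row 5, 295 − (41 + 75 + 69 + 63) gives (5,1) = 47.
The remaining cell in column 1 is (4,1) = 295 − 260 = 35.
Anti-diagonal: 65 + 61 + 79 + 47 + ? = 295, so (2,4) = 43.
Column 4: 81 + 43 + 45 + 69 + ? = 295, so (4,4) = 57.
The remaining cell in main diagonal is (2,2) = 295 − 240 = 55.
Row 2: 71 + 55 + 49 + 43 + ? = 295, so (2,5) = 77.
Row 4 must total 295; the given cells sum to 244, so (4,5) = 51.
Column 2 needs 295; the known cells sum to 228, so (3,2) = 67.
Using column 5: 65 + 77 + 51 + 63 + ? → (3,5) = 295 − 256 = 39.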